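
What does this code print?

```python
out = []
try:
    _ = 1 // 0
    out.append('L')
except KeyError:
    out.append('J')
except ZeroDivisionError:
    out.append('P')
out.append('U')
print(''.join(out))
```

Execution trace: 'P' (except ZeroDivisionError) → 'U' (after the try/except). Output: PU

Answer: PU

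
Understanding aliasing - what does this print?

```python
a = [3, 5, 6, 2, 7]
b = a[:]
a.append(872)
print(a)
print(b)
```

Key concept: slice [:] creates copy.
Step by step:
`a = [3, 5, 6, 2, 7]` → a = [3, 5, 6, 2, 7]
`b = a[:]` → b = [3, 5, 6, 2, 7]
`a.append(872)` → a = [3, 5, 6, 2, 7, 872]
`print(a)` → prints [3, 5, 6, 2, 7, 872]
`print(b)` → prints [3, 5, 6, 2, 7]

Answer:
[3, 5, 6, 2, 7, 872]
[3, 5, 6, 2, 7]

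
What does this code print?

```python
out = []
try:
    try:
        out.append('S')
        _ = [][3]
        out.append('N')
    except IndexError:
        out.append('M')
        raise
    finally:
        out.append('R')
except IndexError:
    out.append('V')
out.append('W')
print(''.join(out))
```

Execution trace: 'S' (inner try body) → 'M' (inner except IndexError) → 'R' (inner finally) → 'V' (outer except IndexError) → 'W' (after the try/except). Output: SMRVW

Answer: SMRVW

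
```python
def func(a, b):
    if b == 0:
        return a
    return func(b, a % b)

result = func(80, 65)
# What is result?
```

func(80, 65) -> func(65, 15) -> func(15, 5) -> func(5, 0) -> 5

Answer: 5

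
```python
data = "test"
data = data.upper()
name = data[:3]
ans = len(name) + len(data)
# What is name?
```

Trace:
`data = "test"` → data = 'test'
`data = data.upper()` → data = 'TEST'
`name = data[:3]` → name = 'TES'
`ans = len(name) + len(data)` → ans = 7
So name = 'TES'

Answer: 'TES'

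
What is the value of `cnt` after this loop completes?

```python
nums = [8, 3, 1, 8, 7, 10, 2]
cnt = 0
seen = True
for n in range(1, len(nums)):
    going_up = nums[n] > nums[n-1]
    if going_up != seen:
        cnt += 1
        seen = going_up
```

Count direction changes in [8, 3, 1, 8, 7, 10, 2]
`cnt` takes the values: 0 → 1 → 2 → 3 → 4 → 5

Answer: 5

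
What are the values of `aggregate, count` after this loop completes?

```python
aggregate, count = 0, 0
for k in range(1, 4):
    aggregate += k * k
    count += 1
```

Sum of squares and count
`aggregate, count` takes the values: (0, 0) → (1, 0) → (1, 1) → (5, 1) → (5, 2) → (14, 2) → (14, 3)

Answer: 14, 3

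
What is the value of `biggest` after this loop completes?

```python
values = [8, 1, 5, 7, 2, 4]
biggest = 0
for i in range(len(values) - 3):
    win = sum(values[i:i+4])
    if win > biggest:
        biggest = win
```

Max sum of 4-element window in [8, 1, 5, 7, 2, 4]
`biggest` takes the values: 0 → 21

Answer: 21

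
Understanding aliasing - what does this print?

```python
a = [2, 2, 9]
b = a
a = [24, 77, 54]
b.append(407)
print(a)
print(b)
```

Key concept: rebinding vs mutation: a is rebound to a new list, b still points at the original.
Step by step:
`a = [2, 2, 9]` → a = [2, 2, 9]
`b = a` → b = [2, 2, 9] (same object as a)
`a = [24, 77, 54]` → a = [24, 77, 54]
`b.append(407)` → b = [2, 2, 9, 407]
`print(a)` → prints [24, 77, 54]
`print(b)` → prints [2, 2, 9, 407]

Answer:
[24, 77, 54]
[2, 2, 9, 407]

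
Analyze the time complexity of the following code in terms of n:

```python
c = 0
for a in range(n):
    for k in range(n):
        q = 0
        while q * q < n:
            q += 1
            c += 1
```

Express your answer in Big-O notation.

Each loop level contributes: n × n × √n. Multiplying the contributions gives O(n^2√n).

Answer: O(n^2√n)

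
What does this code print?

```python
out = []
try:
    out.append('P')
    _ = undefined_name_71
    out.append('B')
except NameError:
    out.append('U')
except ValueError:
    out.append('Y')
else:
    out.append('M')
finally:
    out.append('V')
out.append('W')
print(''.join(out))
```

Execution trace: 'P' (try body) → 'U' (except NameError) → 'V' (finally) → 'W' (after the try/except). Output: PUVW

Answer: PUVW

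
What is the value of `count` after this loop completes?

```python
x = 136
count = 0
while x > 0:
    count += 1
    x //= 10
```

Count digits by repeated division by 10
`count` takes the values: 0 → 1 → 2 → 3

Answer: 3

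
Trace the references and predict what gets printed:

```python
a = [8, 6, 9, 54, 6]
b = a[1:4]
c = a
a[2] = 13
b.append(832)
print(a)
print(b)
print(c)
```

Key concept: slice vs alias.
Step by step:
`a = [8, 6, 9, 54, 6]` → a = [8, 6, 9, 54, 6]
`b = a[1:4]` → b = [6, 9, 54]
`c = a` → c = [8, 6, 9, 54, 6] (same object as a)
`a[2] = 13` → a = [8, 6, 13, 54, 6] (same object as c); c = [8, 6, 13, 54, 6] (same object as a)
`b.append(832)` → b = [6, 9, 54, 832]
`print(a)` → prints [8, 6, 13, 54, 6]
`print(b)` → prints [6, 9, 54, 832]
`print(c)` → prints [8, 6, 13, 54, 6]

Answer:
[8, 6, 13, 54, 6]
[6, 9, 54, 832]
[8, 6, 13, 54, 6]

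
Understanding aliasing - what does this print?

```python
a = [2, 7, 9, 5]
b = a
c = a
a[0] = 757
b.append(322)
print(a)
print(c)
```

Key concept: multiple aliases.
Step by step:
`a = [2, 7, 9, 5]` → a = [2, 7, 9, 5]
`b = a` → b = [2, 7, 9, 5] (same object as a)
`c = a` → c = [2, 7, 9, 5] (same object as a, b)
`a[0] = 757` → a = [757, 7, 9, 5] (same object as b, c); b = [757, 7, 9, 5] (same object as a, c); c = [757, 7, 9, 5] (same object as a, b)
`b.append(322)` → a = [757, 7, 9, 5, 322] (same object as b, c); b = [757, 7, 9, 5, 322] (same object as a, c); c = [757, 7, 9, 5, 322] (same object as a, b)
`print(a)` → prints [757, 7, 9, 5, 322]
`print(c)` → prints [757, 7, 9, 5, 322]

Answer:
[757, 7, 9, 5, 322]
[757, 7, 9, 5, 322]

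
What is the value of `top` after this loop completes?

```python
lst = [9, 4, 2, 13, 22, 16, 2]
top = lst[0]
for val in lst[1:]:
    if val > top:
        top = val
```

Maximum of [9, 4, 2, 13, 22, 16, 2]
`top` takes the values: 9 → 13 → 22

Answer: 22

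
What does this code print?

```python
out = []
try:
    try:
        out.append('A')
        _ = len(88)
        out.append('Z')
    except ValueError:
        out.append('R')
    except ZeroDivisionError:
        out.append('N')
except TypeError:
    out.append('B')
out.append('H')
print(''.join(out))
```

Execution trace: 'A' (try body) → 'B' (outer except TypeError) → 'H' (after the try/except). Output: ABH

Answer: ABH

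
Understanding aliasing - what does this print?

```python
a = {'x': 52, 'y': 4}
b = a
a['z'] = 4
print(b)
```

Key concept: dict aliasing.
Step by step:
`a = {'x': 52, 'y': 4}` → a = {'x': 52, 'y': 4}
`b = a` → b = {'x': 52, 'y': 4} (same object as a)
`a['z'] = 4` → a = {'x': 52, 'y': 4, 'z': 4} (same object as b); b = {'x': 52, 'y': 4, 'z': 4} (same object as a)
`print(b)` → prints {'x': 52, 'y': 4, 'z': 4}

Answer: {'x': 52, 'y': 4, 'z': 4}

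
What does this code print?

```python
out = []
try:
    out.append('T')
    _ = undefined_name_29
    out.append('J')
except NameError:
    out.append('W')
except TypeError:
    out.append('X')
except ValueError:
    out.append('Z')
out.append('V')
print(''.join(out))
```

Execution trace: 'T' (try body) → 'W' (except NameError) → 'V' (after the try/except). Output: TWV

Answer: TWV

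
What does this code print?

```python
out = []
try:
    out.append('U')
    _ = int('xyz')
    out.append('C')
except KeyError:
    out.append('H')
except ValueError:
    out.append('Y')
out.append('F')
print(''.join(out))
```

Execution trace: 'U' (try body) → 'Y' (except ValueError) → 'F' (after the try/except). Output: UYF

Answer: UYF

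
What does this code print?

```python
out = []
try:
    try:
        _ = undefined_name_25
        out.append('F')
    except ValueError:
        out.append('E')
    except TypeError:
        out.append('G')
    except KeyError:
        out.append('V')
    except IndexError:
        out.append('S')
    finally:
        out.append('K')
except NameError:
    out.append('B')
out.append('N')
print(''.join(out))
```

Execution trace: 'K' (finally) → 'B' (outer except NameError) → 'N' (after the try/except). Output: KBN

Answer: KBN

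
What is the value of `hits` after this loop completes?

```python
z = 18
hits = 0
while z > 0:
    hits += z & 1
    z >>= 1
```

Count set bits in 18 (binary: 0b10010)
`hits` takes the values: 0 → 1 → 2

Answer: 2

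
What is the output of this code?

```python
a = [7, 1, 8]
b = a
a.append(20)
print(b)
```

Key concept: basic list aliasing.
Step by step:
`a = [7, 1, 8]` → a = [7, 1, 8]
`b = a` → b = [7, 1, 8] (same object as a)
`a.append(20)` → a = [7, 1, 8, 20] (same object as b); b = [7, 1, 8, 20] (same object as a)
`print(b)` → prints [7, 1, 8, 20]

Answer: [7, 1, 8, 20]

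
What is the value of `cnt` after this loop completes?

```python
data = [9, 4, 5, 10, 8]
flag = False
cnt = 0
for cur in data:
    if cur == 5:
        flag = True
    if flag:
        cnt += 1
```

Count elements after first 5 in [9, 4, 5, 10, 8]
`cnt` takes the values: 0 → 1 → 2 → 3

Answer: 3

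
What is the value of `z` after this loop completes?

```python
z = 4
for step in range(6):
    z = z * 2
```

Multiply by 2, 6 times: 4 * 2^6 = 256
`z` takes the values: 4 → 8 → 16 → 32 → 64 → 128 → 256

Answer: 256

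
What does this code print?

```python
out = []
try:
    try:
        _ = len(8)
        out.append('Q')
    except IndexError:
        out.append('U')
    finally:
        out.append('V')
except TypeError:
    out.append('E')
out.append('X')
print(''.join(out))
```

Execution trace: 'V' (inner finally) → 'E' (outer except TypeError) → 'X' (after the try/except). Output: VEX

Answer: VEX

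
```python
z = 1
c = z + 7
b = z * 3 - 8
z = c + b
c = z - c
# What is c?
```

Trace:
`z = 1` → z = 1
`c = z + 7` → c = 8
`b = z * 3 - 8` → b = -5
`z = c + b` → z = 3
`c = z - c` → c = -5
So c = -5

Answer: -5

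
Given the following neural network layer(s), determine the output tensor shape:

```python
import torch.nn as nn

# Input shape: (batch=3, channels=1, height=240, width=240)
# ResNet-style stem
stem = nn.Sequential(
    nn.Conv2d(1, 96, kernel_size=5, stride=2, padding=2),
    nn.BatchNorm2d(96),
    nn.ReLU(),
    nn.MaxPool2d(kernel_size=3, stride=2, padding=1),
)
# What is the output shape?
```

Input: (3, 1, 240, 240) -> after Conv2d 5x5 stride=2: (3, 96, 120, 120) -> Output: (3, 96, 60, 60)

Answer: (3, 96, 60, 60)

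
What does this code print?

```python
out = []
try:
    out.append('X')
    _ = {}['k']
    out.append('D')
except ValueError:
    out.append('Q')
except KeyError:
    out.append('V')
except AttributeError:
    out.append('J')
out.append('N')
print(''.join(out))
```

Execution trace: 'X' (try body) → 'V' (except KeyError) → 'N' (after the try/except). Output: XVN

Answer: XVN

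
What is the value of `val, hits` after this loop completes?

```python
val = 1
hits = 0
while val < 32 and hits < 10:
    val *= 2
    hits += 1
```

Double until >= 32 or 10 iterations
`val, hits` takes the values: (1, 0) → (2, 0) → (2, 1) → (4, 1) → (4, 2) → (8, 2) → (8, 3) → (16, 3) → (16, 4) → (32, 4) → (32, 5)

Answer: 32, 5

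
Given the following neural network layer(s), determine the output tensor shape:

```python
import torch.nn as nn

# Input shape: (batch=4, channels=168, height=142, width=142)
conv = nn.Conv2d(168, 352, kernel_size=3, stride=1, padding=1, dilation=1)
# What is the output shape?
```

Input: (4, 168, 142, 142) -> Output: (4, 352, 142, 142)

Answer: (4, 352, 142, 142)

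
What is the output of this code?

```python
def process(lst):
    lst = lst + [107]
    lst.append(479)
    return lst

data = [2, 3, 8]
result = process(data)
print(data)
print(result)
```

Key concept: rebinding parameter vs mutation.
Step by step:
`data = [2, 3, 8]` → data = [2, 3, 8]
`result = process(data)` → result = [2, 3, 8, 107, 479]
`print(data)` → prints [2, 3, 8]
`print(result)` → prints [2, 3, 8, 107, 479]

Answer:
[2, 3, 8]
[2, 3, 8, 107, 479]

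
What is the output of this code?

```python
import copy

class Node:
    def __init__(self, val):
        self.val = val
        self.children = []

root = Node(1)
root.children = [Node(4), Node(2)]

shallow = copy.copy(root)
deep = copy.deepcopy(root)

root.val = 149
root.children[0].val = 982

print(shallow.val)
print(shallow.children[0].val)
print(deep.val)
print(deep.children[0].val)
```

Key concept: deep copy with custom objects.
Step by step:
`root = Node(1)` → root = Node(val=1, children=[])
`root.children = [Node(4), Node(2)]` → root = Node(val=1, children=[Node(val=4, children=[]), Node(val=2, children=[])])
`shallow = copy.copy(root)` → shallow = Node(val=1, children=[Node(val=4, children=[]), Node(val=2, children=[])])
`deep = copy.deepcopy(root)` → deep = Node(val=1, children=[Node(val=4, children=[]), Node(val=2, children=[])])
`root.val = 149` → root = Node(val=149, children=[Node(val=4, children=[]), Node(val=2, children=[])])
`root.children[0].val = 982` → root = Node(val=149, children=[Node(val=982, children=[]), Node(val=2, children=[])]); shallow = Node(val=1, children=[Node(val=982, children=[]), Node(val=2, children=[])])
`print(shallow.val)` → prints 1
`print(shallow.children[0].val)` → prints 982
`print(deep.val)` → prints 1
`print(deep.children[0].val)` → prints 4

Answer:
1
982
1
4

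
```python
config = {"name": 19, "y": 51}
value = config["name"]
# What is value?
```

Trace:
`config = {"name": 19, "y": 51}` → config = {'name': 19, 'y': 51}
`value = config["name"]` → value = 19
So value = 19

Answer: 19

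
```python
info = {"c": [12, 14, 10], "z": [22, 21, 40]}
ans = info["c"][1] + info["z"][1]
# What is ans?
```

Trace:
`info = {"c": [12, 14, 10], "z": [22, 21, 40]}` → info = {'c': [12, 14, 10], 'z': [22, 21, 40]}
`ans = info["c"][1] + info["z"][1]` → ans = 35
So ans = 35

Answer: 35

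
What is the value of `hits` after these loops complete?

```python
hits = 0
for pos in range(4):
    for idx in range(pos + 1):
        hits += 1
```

Triangle: 1 + 2 + ... + 4
`hits` takes the values: 0 → 1 → 2 → 3 → 4 → 5 → 6 → 7 → 8 → 9 → 10

Answer: 10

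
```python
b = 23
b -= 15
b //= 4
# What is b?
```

Trace:
`b = 23` → b = 23
`b -= 15` → b = 8
`b //= 4` → b = 2
So b = 2

Answer: 2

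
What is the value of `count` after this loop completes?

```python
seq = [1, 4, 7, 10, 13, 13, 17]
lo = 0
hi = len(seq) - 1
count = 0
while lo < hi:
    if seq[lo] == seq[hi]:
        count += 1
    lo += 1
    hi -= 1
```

Count matching pairs from ends
`count` takes the values: 0

Answer: 0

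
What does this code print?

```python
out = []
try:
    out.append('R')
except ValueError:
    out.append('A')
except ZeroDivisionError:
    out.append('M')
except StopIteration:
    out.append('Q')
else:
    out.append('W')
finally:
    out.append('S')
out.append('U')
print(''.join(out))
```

Execution trace: 'R' (try body, no exception) → 'W' (else) → 'S' (finally) → 'U' (after the try/except). Output: RWSU

Answer: RWSU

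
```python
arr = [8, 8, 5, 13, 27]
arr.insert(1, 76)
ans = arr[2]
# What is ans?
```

Trace:
`arr = [8, 8, 5, 13, 27]` → arr = [8, 8, 5, 13, 27]
`arr.insert(1, 76)` → arr = [8, 76, 8, 5, 13, 27]
`ans = arr[2]` → ans = 8
So ans = 8

Answer: 8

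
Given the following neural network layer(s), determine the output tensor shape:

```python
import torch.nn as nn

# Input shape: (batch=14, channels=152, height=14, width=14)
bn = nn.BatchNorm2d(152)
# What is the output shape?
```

Input: (14, 152, 14, 14) -> Output: (14, 152, 14, 14)

Answer: (14, 152, 14, 14)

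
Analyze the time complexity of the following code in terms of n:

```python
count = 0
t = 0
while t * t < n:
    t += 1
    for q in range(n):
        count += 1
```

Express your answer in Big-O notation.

Each loop level contributes: √n × n. Multiplying the contributions gives O(n√n).

Answer: O(n√n)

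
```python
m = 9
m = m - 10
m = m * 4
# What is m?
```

Trace:
`m = 9` → m = 9
`m = m - 10` → m = -1
`m = m * 4` → m = -4
So m = -4

Answer: -4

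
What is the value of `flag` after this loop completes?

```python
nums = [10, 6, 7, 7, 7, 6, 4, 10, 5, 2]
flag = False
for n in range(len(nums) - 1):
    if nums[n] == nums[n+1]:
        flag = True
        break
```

Check consecutive duplicates in [10, 6, 7, 7, 7, 6, 4, 10, 5, 2]
`flag` takes the values: False → True

Answer: True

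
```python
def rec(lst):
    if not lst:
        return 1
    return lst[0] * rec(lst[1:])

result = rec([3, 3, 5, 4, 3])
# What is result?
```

Product over [3, 3, 5, 4, 3] = 3 * 3 * 5 * 4 * 3 = 540

Answer: 540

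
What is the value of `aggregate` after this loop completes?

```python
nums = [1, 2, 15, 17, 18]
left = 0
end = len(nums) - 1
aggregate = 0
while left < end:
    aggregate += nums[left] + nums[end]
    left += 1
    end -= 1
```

Sum of pairs from ends
`aggregate` takes the values: 0 → 19 → 38

Answer: 38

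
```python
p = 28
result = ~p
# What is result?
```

Trace:
`p = 28` → p = 28
`result = ~p` → result = -29
So result = -29

Answer: -29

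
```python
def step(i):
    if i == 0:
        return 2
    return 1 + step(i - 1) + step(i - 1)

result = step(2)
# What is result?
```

step(i) = 1 + 2·step(i-1), step(0)=2. Closed form: (2+1)·2^2 - 1 = 11.

Answer: 11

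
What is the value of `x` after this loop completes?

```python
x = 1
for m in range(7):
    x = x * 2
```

Multiply by 2, 7 times: 1 * 2^7 = 128
`x` takes the values: 1 → 2 → 4 → 8 → 16 → 32 → 64 → 128

Answer: 128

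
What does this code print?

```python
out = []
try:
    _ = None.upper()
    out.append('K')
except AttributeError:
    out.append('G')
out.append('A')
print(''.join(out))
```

Execution trace: 'G' (except AttributeError) → 'A' (after the try/except). Output: GA

Answer: GA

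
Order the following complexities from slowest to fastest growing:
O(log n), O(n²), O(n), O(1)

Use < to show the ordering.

Ordered by growth rate: O(1) < O(log n) < O(n) < O(n²)

Answer: O(1) < O(log n) < O(n) < O(n²)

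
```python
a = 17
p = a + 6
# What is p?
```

Trace:
`a = 17` → a = 17
`p = a + 6` → p = 23
So p = 23

Answer: 23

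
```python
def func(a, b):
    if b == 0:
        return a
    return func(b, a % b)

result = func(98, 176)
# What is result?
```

func(98, 176) -> func(176, 98) -> func(98, 78) -> func(78, 20) -> func(20, 18) -> func(18, 2) -> func(2, 0) -> 2

Answer: 2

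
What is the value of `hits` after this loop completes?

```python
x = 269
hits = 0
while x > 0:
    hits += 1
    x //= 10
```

Count digits by repeated division by 10
`hits` takes the values: 0 → 1 → 2 → 3

Answer: 3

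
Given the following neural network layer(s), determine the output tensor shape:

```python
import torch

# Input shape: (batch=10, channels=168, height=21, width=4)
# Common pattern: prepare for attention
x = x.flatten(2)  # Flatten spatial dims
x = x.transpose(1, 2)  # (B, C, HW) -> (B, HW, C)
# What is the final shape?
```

Input: (10, 168, 21, 4) -> after flatten(2): (10, 168, 84) -> Output: (10, 84, 168)

Answer: (10, 84, 168)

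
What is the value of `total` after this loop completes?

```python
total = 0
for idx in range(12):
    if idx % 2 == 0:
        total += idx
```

Sum of even numbers 0 to 11
`total` takes the values: 0 → 2 → 6 → 12 → 20 → 30

Answer: 30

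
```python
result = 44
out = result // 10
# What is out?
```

Trace:
`result = 44` → result = 44
`out = result // 10` → out = 4
So out = 4

Answer: 4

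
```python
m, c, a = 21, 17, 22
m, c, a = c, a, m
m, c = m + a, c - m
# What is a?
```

Trace:
`m, c, a = 21, 17, 22` → m = 21; c = 17; a = 22
`m, c, a = c, a, m` → m = 17; c = 22; a = 21
`m, c = m + a, c - m` → m = 38; c = 5
So a = 21

Answer: 21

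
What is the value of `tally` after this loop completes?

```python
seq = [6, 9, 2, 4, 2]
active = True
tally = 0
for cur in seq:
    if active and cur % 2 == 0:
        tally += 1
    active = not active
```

Count even values at even positions
`tally` takes the values: 0 → 1 → 2 → 3

Answer: 3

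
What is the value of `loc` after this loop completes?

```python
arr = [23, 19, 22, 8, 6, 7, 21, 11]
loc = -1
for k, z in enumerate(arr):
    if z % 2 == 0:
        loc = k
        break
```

First even number index in [23, 19, 22, 8, 6, 7, 21, 11]
`loc` takes the values: -1 → 2

Answer: 2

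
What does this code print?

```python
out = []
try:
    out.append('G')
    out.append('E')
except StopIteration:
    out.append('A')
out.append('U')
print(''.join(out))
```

Execution trace: 'G' (try body) → 'E' (try body, no exception) → 'U' (after the try/except). Output: GEU

Answer: GEU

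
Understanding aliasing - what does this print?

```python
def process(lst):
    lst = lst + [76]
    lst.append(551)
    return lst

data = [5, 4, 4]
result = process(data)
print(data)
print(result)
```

Key concept: rebinding parameter vs mutation.
Step by step:
`data = [5, 4, 4]` → data = [5, 4, 4]
`result = process(data)` → result = [5, 4, 4, 76, 551]
`print(data)` → prints [5, 4, 4]
`print(result)` → prints [5, 4, 4, 76, 551]

Answer:
[5, 4, 4]
[5, 4, 4, 76, 551]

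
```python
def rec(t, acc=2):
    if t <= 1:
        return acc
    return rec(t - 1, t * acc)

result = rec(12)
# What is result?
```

Accumulator trace (n, acc): (12, 2) -> (11, 24) -> (10, 264) -> (9, 2640) -> (8, 23760) -> (7, 190080) -> (6, 1330560) -> (5, 7983360) -> (4, 39916800) -> (3, 159667200) -> (2, 479001600) -> (1, 958003200) -> return 958003200

Answer: 958003200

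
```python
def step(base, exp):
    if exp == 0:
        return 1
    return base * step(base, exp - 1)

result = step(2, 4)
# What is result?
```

step(2, 4) = 2 * 2 * 2 * 2 = 16

Answer: 16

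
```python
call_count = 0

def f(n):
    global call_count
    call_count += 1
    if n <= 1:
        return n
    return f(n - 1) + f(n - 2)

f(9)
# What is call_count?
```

Calls(n) = 1 + Calls(n-1) + Calls(n-2); Calls(0)=Calls(1)=1. For n=9 this gives 109.

Answer: 109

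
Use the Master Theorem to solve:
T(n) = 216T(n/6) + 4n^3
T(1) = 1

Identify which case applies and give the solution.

a=216, b=6, f(n)=4n^3. log_6(216) = 3. Since c=3 = 3, Case 2 applies: T(n) = Θ(n^log_b(a) · log n) = O(n^3 log n).

Answer: O(n^3 log n) - Case 2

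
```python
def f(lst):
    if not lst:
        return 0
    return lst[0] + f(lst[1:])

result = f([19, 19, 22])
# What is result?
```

19 + 19 + 22 + 0 = 60

Answer: 60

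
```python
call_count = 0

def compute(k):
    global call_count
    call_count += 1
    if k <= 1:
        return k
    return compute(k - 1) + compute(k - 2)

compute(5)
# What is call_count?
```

Calls(k) = 1 + Calls(k-1) + Calls(k-2); Calls(0)=Calls(1)=1. For k=5 this gives 15.

Answer: 15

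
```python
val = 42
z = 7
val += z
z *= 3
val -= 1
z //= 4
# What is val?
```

Trace:
`val = 42` → val = 42
`z = 7` → z = 7
`val += z` → val = 49
`z *= 3` → z = 21
`val -= 1` → val = 48
`z //= 4` → z = 5
So val = 48

Answer: 48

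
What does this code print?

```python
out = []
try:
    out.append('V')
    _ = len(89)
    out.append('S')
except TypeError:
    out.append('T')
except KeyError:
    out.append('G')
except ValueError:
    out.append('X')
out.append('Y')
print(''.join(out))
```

Execution trace: 'V' (try body) → 'T' (except TypeError) → 'Y' (after the try/except). Output: VTY

Answer: VTY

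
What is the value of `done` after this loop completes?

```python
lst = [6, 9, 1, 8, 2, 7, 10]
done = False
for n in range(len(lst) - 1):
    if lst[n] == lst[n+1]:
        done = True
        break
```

Check consecutive duplicates in [6, 9, 1, 8, 2, 7, 10]
`done` takes the values: False

Answer: False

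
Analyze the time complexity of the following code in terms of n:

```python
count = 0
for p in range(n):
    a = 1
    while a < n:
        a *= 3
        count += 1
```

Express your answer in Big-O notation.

Each loop level contributes: n × log n. Multiplying the contributions gives O(n log n).

Answer: O(n log n)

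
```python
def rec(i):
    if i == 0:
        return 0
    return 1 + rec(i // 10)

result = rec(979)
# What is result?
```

Count of digits of 979: 3

Answer: 3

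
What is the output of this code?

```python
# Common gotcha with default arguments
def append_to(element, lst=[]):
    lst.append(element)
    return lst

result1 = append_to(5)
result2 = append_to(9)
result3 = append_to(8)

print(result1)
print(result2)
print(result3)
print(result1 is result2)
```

Key concept: mutable default argument gotcha.
Step by step:
`result1 = append_to(5)` → result1 = [5]
`result2 = append_to(9)` → result1 = [5, 9] (same object as result2); result2 = [5, 9] (same object as result1)
`result3 = append_to(8)` → result1 = [5, 9, 8] (same object as result2, result3); result2 = [5, 9, 8] (same object as result1, result3); result3 = [5, 9, 8] (same object as result1, result2)
`print(result1)` → prints [5, 9, 8]
`print(result2)` → prints [5, 9, 8]
`print(result3)` → prints [5, 9, 8]
`print(result1 is result2)` → prints True

Answer:
[5, 9, 8]
[5, 9, 8]
[5, 9, 8]
True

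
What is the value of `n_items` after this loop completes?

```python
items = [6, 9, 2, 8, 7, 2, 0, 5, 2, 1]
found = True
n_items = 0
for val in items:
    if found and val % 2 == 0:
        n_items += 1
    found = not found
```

Count even values at even positions
`n_items` takes the values: 0 → 1 → 2 → 3 → 4

Answer: 4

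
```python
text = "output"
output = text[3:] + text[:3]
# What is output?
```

Trace:
`text = "output"` → text = 'output'
`output = text[3:] + text[:3]` → output = 'putout'
So output = 'putout'

Answer: 'putout'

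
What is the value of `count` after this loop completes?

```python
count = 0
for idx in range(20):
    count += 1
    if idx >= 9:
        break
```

Loop breaks when idx reaches 9, count is 10
`count` takes the values: 0 → 1 → 2 → 3 → 4 → 5 → 6 → 7 → 8 → 9 → 10

Answer: 10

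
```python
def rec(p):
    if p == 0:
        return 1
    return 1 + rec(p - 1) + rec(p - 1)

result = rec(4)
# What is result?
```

rec(p) = 1 + 2·rec(p-1), rec(0)=1. Closed form: (1+1)·2^4 - 1 = 31.

Answer: 31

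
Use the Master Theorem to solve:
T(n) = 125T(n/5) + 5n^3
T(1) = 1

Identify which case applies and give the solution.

a=125, b=5, f(n)=5n^3. log_5(125) = 3. Since c=3 = 3, Case 2 applies: T(n) = Θ(n^log_b(a) · log n) = O(n^3 log n).

Answer: O(n^3 log n) - Case 2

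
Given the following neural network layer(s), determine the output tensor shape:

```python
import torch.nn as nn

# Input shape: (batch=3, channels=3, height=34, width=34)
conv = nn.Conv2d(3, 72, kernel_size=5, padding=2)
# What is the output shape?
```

Input: (3, 3, 34, 34) -> Output: (3, 72, 34, 34)

Answer: (3, 72, 34, 34)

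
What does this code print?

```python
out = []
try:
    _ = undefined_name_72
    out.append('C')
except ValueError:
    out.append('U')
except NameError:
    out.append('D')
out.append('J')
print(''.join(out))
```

Execution trace: 'D' (except NameError) → 'J' (after the try/except). Output: DJ

Answer: DJ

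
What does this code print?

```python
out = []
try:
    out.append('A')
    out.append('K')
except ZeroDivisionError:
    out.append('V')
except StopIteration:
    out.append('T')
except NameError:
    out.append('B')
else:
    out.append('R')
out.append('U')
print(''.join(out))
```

Execution trace: 'A' (try body) → 'K' (try body, no exception) → 'R' (else) → 'U' (after the try/except). Output: AKRU

Answer: AKRU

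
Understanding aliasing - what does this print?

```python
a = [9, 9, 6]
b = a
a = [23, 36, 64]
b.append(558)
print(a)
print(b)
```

Key concept: rebinding vs mutation: a is rebound to a new list, b still points at the original.
Step by step:
`a = [9, 9, 6]` → a = [9, 9, 6]
`b = a` → b = [9, 9, 6] (same object as a)
`a = [23, 36, 64]` → a = [23, 36, 64]
`b.append(558)` → b = [9, 9, 6, 558]
`print(a)` → prints [23, 36, 64]
`print(b)` → prints [9, 9, 6, 558]

Answer:
[23, 36, 64]
[9, 9, 6, 558]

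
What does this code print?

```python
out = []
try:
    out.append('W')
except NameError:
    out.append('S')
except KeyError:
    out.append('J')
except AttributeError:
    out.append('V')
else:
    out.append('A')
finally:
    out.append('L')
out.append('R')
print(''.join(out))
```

Execution trace: 'W' (try body, no exception) → 'A' (else) → 'L' (finally) → 'R' (after the try/except). Output: WALR

Answer: WALR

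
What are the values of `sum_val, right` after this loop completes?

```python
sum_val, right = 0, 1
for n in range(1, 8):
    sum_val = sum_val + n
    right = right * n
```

Sum and factorial of 1 to 7
`sum_val, right` takes the values: (0, 1) → (1, 1) → (3, 1) → (3, 2) → (6, 2) → (6, 6) → (10, 6) → (10, 24) → (15, 24) → (15, 120) → (21, 120) → (21, 720) → (28, 720) → (28, 5040)

Answer: 28, 5040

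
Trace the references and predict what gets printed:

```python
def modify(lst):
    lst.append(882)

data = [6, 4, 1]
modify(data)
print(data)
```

Key concept: function modifies passed list.
Step by step:
`data = [6, 4, 1]` → data = [6, 4, 1]
`modify(data)` → data = [6, 4, 1, 882]
`print(data)` → prints [6, 4, 1, 882]

Answer: [6, 4, 1, 882]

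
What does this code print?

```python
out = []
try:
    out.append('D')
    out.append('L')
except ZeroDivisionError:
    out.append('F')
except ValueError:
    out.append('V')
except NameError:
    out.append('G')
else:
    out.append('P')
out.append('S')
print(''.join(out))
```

Execution trace: 'D' (try body) → 'L' (try body, no exception) → 'P' (else) → 'S' (after the try/except). Output: DLPS

Answer: DLPS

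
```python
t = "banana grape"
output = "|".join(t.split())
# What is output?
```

Trace:
`t = "banana grape"` → t = 'banana grape'
`output = "|".join(t.split())` → output = 'banana|grape'
So output = 'banana|grape'

Answer: 'banana|grape'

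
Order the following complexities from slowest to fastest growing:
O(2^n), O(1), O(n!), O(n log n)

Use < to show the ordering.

Ordered by growth rate: O(1) < O(n log n) < O(2^n) < O(n!)

Answer: O(1) < O(n log n) < O(2^n) < O(n!)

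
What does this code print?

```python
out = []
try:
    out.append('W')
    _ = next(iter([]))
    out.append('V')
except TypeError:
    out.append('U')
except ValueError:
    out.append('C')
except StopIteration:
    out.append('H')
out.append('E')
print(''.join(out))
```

Execution trace: 'W' (try body) → 'H' (except StopIteration) → 'E' (after the try/except). Output: WHE

Answer: WHE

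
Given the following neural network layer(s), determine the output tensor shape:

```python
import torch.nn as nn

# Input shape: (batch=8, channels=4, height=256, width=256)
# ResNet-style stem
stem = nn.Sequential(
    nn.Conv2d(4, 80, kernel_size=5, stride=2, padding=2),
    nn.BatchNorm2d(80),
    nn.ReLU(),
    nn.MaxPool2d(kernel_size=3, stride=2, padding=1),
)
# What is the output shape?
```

Input: (8, 4, 256, 256) -> after Conv2d 5x5 stride=2: (8, 80, 128, 128) -> Output: (8, 80, 64, 64)

Answer: (8, 80, 64, 64)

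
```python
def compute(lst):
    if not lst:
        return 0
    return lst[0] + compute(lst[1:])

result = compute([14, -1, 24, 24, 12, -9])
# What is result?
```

14 + (-1) + 24 + 24 + 12 + (-9) + 0 = 64

Answer: 64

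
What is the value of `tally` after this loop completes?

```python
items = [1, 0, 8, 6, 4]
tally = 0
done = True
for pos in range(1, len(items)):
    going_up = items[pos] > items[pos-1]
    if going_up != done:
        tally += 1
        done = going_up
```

Count direction changes in [1, 0, 8, 6, 4]
`tally` takes the values: 0 → 1 → 2 → 3

Answer: 3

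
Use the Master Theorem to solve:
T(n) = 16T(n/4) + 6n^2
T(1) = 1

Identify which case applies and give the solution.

a=16, b=4, f(n)=6n^2. log_4(16) = 2. Since c=2 = 2, Case 2 applies: T(n) = Θ(n^log_b(a) · log n) = O(n^2 log n).

Answer: O(n^2 log n) - Case 2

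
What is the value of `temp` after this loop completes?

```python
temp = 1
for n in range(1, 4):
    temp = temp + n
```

Start at 1, add 1 through 3
`temp` takes the values: 1 → 2 → 4 → 7

Answer: 7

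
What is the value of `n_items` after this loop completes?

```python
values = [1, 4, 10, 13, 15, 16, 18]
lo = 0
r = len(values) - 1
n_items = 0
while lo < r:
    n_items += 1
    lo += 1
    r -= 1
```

Iterations until pointers meet (list length 7)
`n_items` takes the values: 0 → 1 → 2 → 3

Answer: 3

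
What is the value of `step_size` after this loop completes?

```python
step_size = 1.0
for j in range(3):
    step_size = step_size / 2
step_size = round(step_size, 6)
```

Halving LR 3 times: 1 / 2^3
`step_size` takes the values: 1.0 → 0.5 → 0.25 → 0.125

Answer: 0.125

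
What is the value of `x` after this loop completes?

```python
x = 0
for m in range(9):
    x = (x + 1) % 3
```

Increment mod 3, 9 times = 0
`x` takes the values: 0 → 1 → 2 → 0 → 1 → 2 → 0 → 1 → 2 → 0

Answer: 0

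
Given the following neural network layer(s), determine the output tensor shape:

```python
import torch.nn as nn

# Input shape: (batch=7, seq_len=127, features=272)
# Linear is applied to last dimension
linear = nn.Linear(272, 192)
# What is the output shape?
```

Input: (7, 127, 272) -> Output: (7, 127, 192)

Answer: (7, 127, 192)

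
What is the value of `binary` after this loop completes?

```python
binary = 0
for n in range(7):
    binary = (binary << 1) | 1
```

Build 7 consecutive 1-bits: 0b1111111
`binary` takes the values: 0 → 1 → 3 → 7 → 15 → 31 → 63 → 127

Answer: 127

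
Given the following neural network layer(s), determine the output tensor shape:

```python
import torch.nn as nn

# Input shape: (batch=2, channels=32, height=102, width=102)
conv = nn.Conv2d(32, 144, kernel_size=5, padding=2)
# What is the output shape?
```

Input: (2, 32, 102, 102) -> Output: (2, 144, 102, 102)

Answer: (2, 144, 102, 102)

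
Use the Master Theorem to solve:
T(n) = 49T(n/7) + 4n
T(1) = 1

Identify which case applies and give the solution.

a=49, b=7, f(n)=4n. log_7(49) = 2. Since c=1 < 2, Case 1 applies: T(n) = Θ(n^log_b(a)) = O(n^2).

Answer: O(n^2) - Case 1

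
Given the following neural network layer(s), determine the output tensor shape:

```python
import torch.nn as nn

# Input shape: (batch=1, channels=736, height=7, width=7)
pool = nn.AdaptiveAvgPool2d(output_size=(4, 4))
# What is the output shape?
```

Input: (1, 736, 7, 7) -> Output: (1, 736, 4, 4)

Answer: (1, 736, 4, 4)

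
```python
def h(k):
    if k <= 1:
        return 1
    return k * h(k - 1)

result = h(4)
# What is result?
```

h(4) = 4 * 3 * 2 * 1 = 24

Answer: 24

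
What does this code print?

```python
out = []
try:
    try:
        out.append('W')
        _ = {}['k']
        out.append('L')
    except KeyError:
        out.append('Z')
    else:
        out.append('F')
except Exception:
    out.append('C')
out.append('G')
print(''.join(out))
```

Execution trace: 'W' (inner try body) → 'Z' (inner except KeyError) → 'G' (after the try/except). Output: WZG

Answer: WZG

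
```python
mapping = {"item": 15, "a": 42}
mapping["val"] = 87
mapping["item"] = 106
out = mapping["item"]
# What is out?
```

Trace:
`mapping = {"item": 15, "a": 42}` → mapping = {'item': 15, 'a': 42}
`mapping["val"] = 87` → mapping = {'item': 15, 'a': 42, 'val': 87}
`mapping["item"] = 106` → mapping = {'item': 106, 'a': 42, 'val': 87}
`out = mapping["item"]` → out = 106
So out = 106

Answer: 106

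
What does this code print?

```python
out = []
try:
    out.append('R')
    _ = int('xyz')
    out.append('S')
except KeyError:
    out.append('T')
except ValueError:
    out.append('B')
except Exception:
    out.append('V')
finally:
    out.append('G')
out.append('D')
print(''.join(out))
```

Execution trace: 'R' (try body) → 'B' (except ValueError) → 'G' (finally) → 'D' (after the try/except). Output: RBGD

Answer: RBGD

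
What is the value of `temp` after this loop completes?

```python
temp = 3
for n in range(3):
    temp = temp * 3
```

Multiply by 3, 3 times: 3 * 3^3 = 81
`temp` takes the values: 3 → 9 → 27 → 81

Answer: 81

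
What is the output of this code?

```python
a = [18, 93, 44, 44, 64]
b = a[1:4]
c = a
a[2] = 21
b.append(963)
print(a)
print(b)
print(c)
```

Key concept: slice vs alias.
Step by step:
`a = [18, 93, 44, 44, 64]` → a = [18, 93, 44, 44, 64]
`b = a[1:4]` → b = [93, 44, 44]
`c = a` → c = [18, 93, 44, 44, 64] (same object as a)
`a[2] = 21` → a = [18, 93, 21, 44, 64] (same object as c); c = [18, 93, 21, 44, 64] (same object as a)
`b.append(963)` → b = [93, 44, 44, 963]
`print(a)` → prints [18, 93, 21, 44, 64]
`print(b)` → prints [93, 44, 44, 963]
`print(c)` → prints [18, 93, 21, 44, 64]

Answer:
[18, 93, 21, 44, 64]
[93, 44, 44, 963]
[18, 93, 21, 44, 64]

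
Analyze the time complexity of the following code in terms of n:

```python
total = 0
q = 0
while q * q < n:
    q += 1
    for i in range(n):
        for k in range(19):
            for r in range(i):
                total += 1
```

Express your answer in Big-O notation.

Each loop level contributes: √n × n × 1 × n. Multiplying the contributions gives O(n^2√n).

Answer: O(n^2√n)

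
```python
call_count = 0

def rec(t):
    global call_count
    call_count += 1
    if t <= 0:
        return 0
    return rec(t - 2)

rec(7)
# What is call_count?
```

Linear recursion stepping by 2: 5 calls from t=7 down to ≤0.

Answer: 5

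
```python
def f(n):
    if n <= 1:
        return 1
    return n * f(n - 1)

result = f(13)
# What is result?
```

f(13) = 13 * 12 * 11 * 10 * 9 * 8 * 7 * 6 * 5 * 4 * 3 * 2 * 1 = 6227020800

Answer: 6227020800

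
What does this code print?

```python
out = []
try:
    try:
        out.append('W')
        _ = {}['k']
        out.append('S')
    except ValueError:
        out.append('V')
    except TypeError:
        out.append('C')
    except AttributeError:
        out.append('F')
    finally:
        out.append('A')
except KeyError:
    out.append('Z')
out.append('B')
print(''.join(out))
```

Execution trace: 'W' (inner try body) → 'A' (inner finally) → 'Z' (outer except KeyError) → 'B' (after the try/except). Output: WAZB

Answer: WAZB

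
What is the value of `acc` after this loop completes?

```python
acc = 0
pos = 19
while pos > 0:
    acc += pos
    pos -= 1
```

Sum 19 down to 1
`acc` takes the values: 0 → 19 → 37 → 54 → 70 → 85 → 99 → 112 → 124 → 135 → 145 → 154 → 162 → 169 → 175 → 180 → 184 → 187 → 189 → 190

Answer: 190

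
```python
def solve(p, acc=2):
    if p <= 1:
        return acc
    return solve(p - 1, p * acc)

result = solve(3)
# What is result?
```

Accumulator trace (n, acc): (3, 2) -> (2, 6) -> (1, 12) -> return 12

Answer: 12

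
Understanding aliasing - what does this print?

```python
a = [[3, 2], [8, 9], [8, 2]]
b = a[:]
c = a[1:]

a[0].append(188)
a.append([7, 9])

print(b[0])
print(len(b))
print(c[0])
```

Key concept: slice with nested mutation.
Step by step:
`a = [[3, 2], [8, 9], [8, 2]]` → a = [[3, 2], [8, 9], [8, 2]]
`b = a[:]` → b = [[3, 2], [8, 9], [8, 2]]
`c = a[1:]` → c = [[8, 9], [8, 2]]
`a[0].append(188)` → a = [[3, 2, 188], [8, 9], [8, 2]]; b = [[3, 2, 188], [8, 9], [8, 2]]
`a.append([7, 9])` → a = [[3, 2, 188], [8, 9], [8, 2], [7, 9]]
`print(b[0])` → prints [3, 2, 188]
`print(len(b))` → prints 3
`print(c[0])` → prints [8, 9]

Answer:
[3, 2, 188]
3
[8, 9]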